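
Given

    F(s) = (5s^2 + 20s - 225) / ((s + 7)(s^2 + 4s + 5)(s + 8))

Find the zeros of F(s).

s = -9, 5

Set the numerator to zero: 5s^2 + 20s - 225 = 0, i.e. 5·(s^2 + 4s - 45) = 0.
Factoring: (s + 9)(s - 5) = 0.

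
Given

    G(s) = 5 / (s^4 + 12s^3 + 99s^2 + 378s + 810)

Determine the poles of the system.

The poles are the roots of the denominator s^4 + 12s^3 + 99s^2 + 378s + 810 = 0.
No real roots exist; factor into two real quadratics: (s^2 + 6s + 45)(s^2 + 6s + 18) = 0.
Each quadratic gives a conjugate pair via the quadratic formula.

s = -3 ± 6j, -3 ± 3j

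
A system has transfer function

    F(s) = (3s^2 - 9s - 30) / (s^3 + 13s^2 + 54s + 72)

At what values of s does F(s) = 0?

s = 5, -2

Set the numerator to zero: 3s^2 - 9s - 30 = 0, i.e. 3·(s^2 - 3s - 10) = 0.
Factoring: (s - 5)(s + 2) = 0.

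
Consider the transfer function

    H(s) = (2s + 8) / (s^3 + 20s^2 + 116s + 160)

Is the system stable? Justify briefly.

The denominator s^3 + 20s^2 + 116s + 160 factors as (s + 2)(s + 8)(s + 10), giving poles at s = -2, -8, -10.
Since all poles lie strictly in the left half-plane, the system is stable.

stable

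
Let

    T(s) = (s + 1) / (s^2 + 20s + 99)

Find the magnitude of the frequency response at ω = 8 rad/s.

|T(j8)| ≈ 0.04923

Substitute s = j8: numerator = 1 + j8, denominator = 35 + j160.
|T(j8)| = |1 + j8| / |35 + j160| = 8.0623 / 163.78 ≈ 0.04923.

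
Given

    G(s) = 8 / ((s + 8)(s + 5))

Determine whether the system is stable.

The poles can be read from the denominator factors: s = -8, -5.
Since all poles lie strictly in the left half-plane, the system is stable.

stable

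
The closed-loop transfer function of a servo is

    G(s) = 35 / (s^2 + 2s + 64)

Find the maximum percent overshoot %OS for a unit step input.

%OS ≈ 67.3%

Comparing s^2 + 2s + 64 to s^2 + 2ζωₙs + ωₙ²: ωₙ = 8 rad/s and ζ = 2/(2·8) = 0.125.
%OS = 100·exp(−πζ/√(1−ζ²)) = 100·exp(−π·0.125/√(1−0.125²)) ≈ 67.3%.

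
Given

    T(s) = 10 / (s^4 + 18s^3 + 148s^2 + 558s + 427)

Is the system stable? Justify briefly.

The denominator s^4 + 18s^3 + 148s^2 + 558s + 427 factors as (s^2 + 10s + 61)(s + 1)(s + 7), giving poles at s = -5 ± 6j, -1, -7.
Since all poles lie strictly in the left half-plane, the system is stable.

stable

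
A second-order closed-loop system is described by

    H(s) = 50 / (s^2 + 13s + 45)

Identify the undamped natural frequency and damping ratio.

ωₙ ≈ 6.708 rad/s, ζ ≈ 0.9690

Compare the denominator to the standard form s^2 + 2ζωₙs + ωₙ².
ωₙ² = 45, so ωₙ = √45 ≈ 6.708 rad/s.
2ζωₙ = 13, so ζ = 13/(2·√45) ≈ 0.9690.
With ζ = 0.9690 the response is underdamped.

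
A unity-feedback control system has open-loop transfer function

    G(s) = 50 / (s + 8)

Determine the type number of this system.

The denominator has no factor of s at the origin — no free integrator — so this is a Type 0 system.

Type 0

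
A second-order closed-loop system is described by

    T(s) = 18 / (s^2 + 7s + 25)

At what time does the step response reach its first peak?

t_p ≈ 0.8798 s

Comparing s^2 + 7s + 25 to s^2 + 2ζωₙs + ωₙ²: ωₙ = 5 rad/s and ζ = 7/(2·5) = 0.7.
ζωₙ = 7/2 = 3.5, so ω_d = ωₙ√(1−ζ²) = √(ωₙ² − (ζωₙ)²) = √(25 − 3.5²) = √12.75 ≈ 3.571 rad/s.
t_p = π/ω_d = π/3.571 ≈ 0.8798 s.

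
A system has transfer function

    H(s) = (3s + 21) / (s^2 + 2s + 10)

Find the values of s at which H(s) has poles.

The poles are the roots of the denominator s^2 + 2s + 10 = 0.
Using the quadratic formula: s = (-2 ± √(-36))/2 = -1 ± 3j.

s = -1 + 3j, -1 - 3j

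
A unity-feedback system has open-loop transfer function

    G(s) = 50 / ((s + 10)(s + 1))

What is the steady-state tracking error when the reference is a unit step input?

G(s) has no poles at the origin.
This is a Type 0 system. Kp = lim_{s→0} G(s) = 50/10 = 5.
e_ss = 1/(1 + Kp) = 1/(1 + 5) = 1/6 ≈ 0.1667.

e_ss = 0.1667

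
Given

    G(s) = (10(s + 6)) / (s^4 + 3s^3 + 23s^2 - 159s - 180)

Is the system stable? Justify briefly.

The denominator s^4 + 3s^3 + 23s^2 - 159s - 180 factors as (s^2 + 6s + 45)(s + 1)(s - 4), giving poles at s = -3 + 6j, -3 - 6j, -1, 4.
Since the pole(s) at s = 4 lie in the right half-plane, the system is unstable.

unstable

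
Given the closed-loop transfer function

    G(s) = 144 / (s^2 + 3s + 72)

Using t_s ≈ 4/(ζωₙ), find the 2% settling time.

t_s ≈ 2.667 s

Comparing s^2 + 3s + 72 to s^2 + 2ζωₙs + ωₙ²: ωₙ = √72 ≈ 8.485 rad/s and ζ = 3/(2·√72) ≈ 0.1768.
ζωₙ = 3/2 = 1.5, so t_s ≈ 4/(ζωₙ) = 4/1.5 ≈ 2.667 s.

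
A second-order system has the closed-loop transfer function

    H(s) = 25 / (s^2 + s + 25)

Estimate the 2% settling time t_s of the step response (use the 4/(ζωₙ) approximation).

t_s ≈ 8 s

Comparing s^2 + s + 25 to s^2 + 2ζωₙs + ωₙ²: ωₙ = 5 rad/s and ζ = 1/(2·5) = 0.1.
ζωₙ = 1/2 = 0.5, so t_s ≈ 4/(ζωₙ) = 4/0.5 = 8 s.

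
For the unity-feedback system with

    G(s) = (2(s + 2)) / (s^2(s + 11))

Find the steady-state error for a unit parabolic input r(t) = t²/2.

G(s) has 2 poles at the origin.
This is a Type 2 system. Ka = lim_{s→0} s^2·G(s) = 4/11.
e_ss = 1/Ka = 1/(4/11) = 11/4 ≈ 2.750.

e_ss = 2.750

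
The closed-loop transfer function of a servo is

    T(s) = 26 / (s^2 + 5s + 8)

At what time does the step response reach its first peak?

t_p ≈ 2.375 s

Comparing s^2 + 5s + 8 to s^2 + 2ζωₙs + ωₙ²: ωₙ = √8 ≈ 2.828 rad/s and ζ = 5/(2·√8) ≈ 0.8839.
ζωₙ = 5/2 = 2.5, so ω_d = ωₙ√(1−ζ²) = √(ωₙ² − (ζωₙ)²) = √(8 − 2.5²) = √1.75 ≈ 1.323 rad/s.
t_p = π/ω_d = π/1.323 ≈ 2.375 s.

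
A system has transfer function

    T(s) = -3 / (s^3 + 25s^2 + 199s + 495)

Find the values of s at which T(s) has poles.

The poles are the roots of the denominator s^3 + 25s^2 + 199s + 495 = 0.
Trying s = -11: the polynomial evaluates to 0, so (s + 11) is a factor.
Dividing out leaves s^2 + 14s + 45 = 0.
Factoring the quadratic: (s + 9)(s + 5) = 0.

s = -11, -9, -5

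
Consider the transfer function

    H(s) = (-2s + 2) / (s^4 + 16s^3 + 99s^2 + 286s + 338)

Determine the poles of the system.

s = -5 ± j, -3 ± 2j

The poles are the roots of the denominator s^4 + 16s^3 + 99s^2 + 286s + 338 = 0.
No real roots exist; factor into two real quadratics: (s^2 + 10s + 26)(s^2 + 6s + 13) = 0.
Each quadratic gives a conjugate pair via the quadratic formula.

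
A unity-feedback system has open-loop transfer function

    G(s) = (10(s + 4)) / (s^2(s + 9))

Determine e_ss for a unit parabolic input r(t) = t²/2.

G(s) has 2 poles at the origin.
This is a Type 2 system. Ka = lim_{s→0} s^2·G(s) = 40/9.
e_ss = 1/Ka = 1/(40/9) = 9/40 ≈ 0.2250.

e_ss = 0.2250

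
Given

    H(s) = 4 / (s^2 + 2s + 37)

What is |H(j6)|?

Substitute s = j6: numerator = 4, denominator = 1 + j12.
|H(j6)| = |4| / |1 + j12| = 4 / 12.042 ≈ 0.3322.

|H(j6)| ≈ 0.3322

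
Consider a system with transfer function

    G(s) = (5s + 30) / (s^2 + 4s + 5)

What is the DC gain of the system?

G(0) = 6

Set s = 0: G(0) = (30) / (5) = 6.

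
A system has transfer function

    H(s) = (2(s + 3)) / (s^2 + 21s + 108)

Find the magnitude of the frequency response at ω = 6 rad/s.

Substitute s = j6: numerator = 6 + j12, denominator = 72 + j126.
|H(j6)| = |6 + j12| / |72 + j126| = 13.416 / 145.12 ≈ 0.09245.

|H(j6)| ≈ 0.09245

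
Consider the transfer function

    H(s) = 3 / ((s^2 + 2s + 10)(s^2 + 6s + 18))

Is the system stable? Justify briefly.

The poles can be read from the denominator factors: s = -1 + 3j, -1 - 3j, -3 + 3j, -3 - 3j.
Since all poles lie strictly in the left half-plane, the system is stable.

stable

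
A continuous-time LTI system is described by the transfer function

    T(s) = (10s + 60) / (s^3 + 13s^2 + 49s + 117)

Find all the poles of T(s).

s = -2 + 3j, -2 - 3j, -9

The poles are the roots of the denominator s^3 + 13s^2 + 49s + 117 = 0.
Trying s = -9: the polynomial evaluates to 0, so (s + 9) is a factor.
Dividing out leaves s^2 + 4s + 13 = 0.
The quadratic formula then gives s = -2 ± 3j.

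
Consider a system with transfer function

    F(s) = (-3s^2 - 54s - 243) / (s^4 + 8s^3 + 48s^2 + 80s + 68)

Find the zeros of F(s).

s = -9, -9

Set the numerator to zero: -3s^2 - 54s - 243 = 0, i.e. -3·(s^2 + 18s + 81) = 0.
Factoring: (s + 9)^2 = 0.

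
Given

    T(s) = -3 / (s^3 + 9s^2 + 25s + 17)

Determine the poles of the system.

The poles are the roots of the denominator s^3 + 9s^2 + 25s + 17 = 0.
Trying s = -1: the polynomial evaluates to 0, so (s + 1) is a factor.
Dividing out leaves s^2 + 8s + 17 = 0.
The quadratic formula then gives s = -4 ± 1j.

s = -4 + j, -4 - j, -1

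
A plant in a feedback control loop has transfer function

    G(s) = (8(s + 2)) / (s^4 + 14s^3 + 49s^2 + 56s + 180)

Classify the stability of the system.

marginally stable

The denominator s^4 + 14s^3 + 49s^2 + 56s + 180 factors as (s^2 + 4)(s + 9)(s + 5), giving poles at s = ±2j, -9, -5.
Since the simple pole(s) at s = 2j, -2j lie on the jω-axis with none in the right half-plane, the system is marginally stable.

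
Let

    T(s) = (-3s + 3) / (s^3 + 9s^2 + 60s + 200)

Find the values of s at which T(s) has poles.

The poles are the roots of the denominator s^3 + 9s^2 + 60s + 200 = 0.
Trying s = -5: the polynomial evaluates to 0, so (s + 5) is a factor.
Dividing out leaves s^2 + 4s + 40 = 0.
The quadratic formula then gives s = -2 ± 6j.

s = -2 ± 6j, -5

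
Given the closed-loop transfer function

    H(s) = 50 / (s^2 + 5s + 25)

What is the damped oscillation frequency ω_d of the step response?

Comparing s^2 + 5s + 25 to s^2 + 2ζωₙs + ωₙ²: ωₙ = 5 rad/s and ζ = 5/(2·5) = 0.5.
ζωₙ = 5/2 = 2.5, so ω_d = ωₙ√(1−ζ²) = √(ωₙ² − (ζωₙ)²) = √(25 − 2.5²) = √18.75 ≈ 4.330 rad/s.

ω_d ≈ 4.330 rad/s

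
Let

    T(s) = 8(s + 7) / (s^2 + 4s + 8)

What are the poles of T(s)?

The poles are the roots of the denominator s^2 + 4s + 8 = 0.
Using the quadratic formula: s = (-4 ± √(-16))/2 = -2 ± 2j.

s = -2 ± 2j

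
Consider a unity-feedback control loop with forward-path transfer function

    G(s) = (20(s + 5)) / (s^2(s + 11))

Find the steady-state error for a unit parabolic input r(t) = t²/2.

G(s) has 2 poles at the origin.
This is a Type 2 system. Ka = lim_{s→0} s^2·G(s) = 100/11.
e_ss = 1/Ka = 1/(100/11) = 11/100 ≈ 0.1100.

e_ss = 0.1100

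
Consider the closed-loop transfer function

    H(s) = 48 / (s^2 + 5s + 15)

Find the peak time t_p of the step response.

t_p ≈ 1.062 s

Comparing s^2 + 5s + 15 to s^2 + 2ζωₙs + ωₙ²: ωₙ = √15 ≈ 3.873 rad/s and ζ = 5/(2·√15) ≈ 0.6455.
ζωₙ = 5/2 = 2.5, so ω_d = ωₙ√(1−ζ²) = √(ωₙ² − (ζωₙ)²) = √(15 − 2.5²) = √8.75 ≈ 2.958 rad/s.
t_p = π/ω_d = π/2.958 ≈ 1.062 s.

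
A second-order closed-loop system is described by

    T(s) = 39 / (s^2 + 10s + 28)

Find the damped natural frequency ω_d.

Comparing s^2 + 10s + 28 to s^2 + 2ζωₙs + ωₙ²: ωₙ = √28 ≈ 5.292 rad/s and ζ = 10/(2·√28) ≈ 0.9449.
ζωₙ = 10/2 = 5, so ω_d = ωₙ√(1−ζ²) = √(ωₙ² − (ζωₙ)²) = √(28 − 5²) = √3 ≈ 1.732 rad/s.

ω_d ≈ 1.732 rad/s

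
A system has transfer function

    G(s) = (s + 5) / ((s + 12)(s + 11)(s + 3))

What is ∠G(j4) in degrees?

At s = j4: numerator = 5 + j4, denominator = -20 + j740.
∠G = ∠num − ∠den = 38.660° − (91.548°) = -52.89°.

∠G(j4) ≈ -52.89°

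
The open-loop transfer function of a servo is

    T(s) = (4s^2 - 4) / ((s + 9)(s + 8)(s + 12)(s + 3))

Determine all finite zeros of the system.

Set the numerator to zero: 4s^2 - 4 = 0, i.e. 4·(s^2 - 1) = 0.
Factoring: (s + 1)(s - 1) = 0.

s = -1, 1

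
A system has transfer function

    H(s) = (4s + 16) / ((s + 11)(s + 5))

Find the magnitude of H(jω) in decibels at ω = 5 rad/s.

|H(j5)|_dB ≈ -10.5 dB

Substitute s = j5: numerator = 16 + j20, denominator = 30 + j80.
|H(j5)| = |16 + j20| / |30 + j80| = 25.612 / 85.440 ≈ 0.2998.
In decibels: 20·log₁₀(0.2998) ≈ -10.5 dB.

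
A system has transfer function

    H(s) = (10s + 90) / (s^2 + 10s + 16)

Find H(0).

Set s = 0: H(0) = (90) / (16) = 45/8.

H(0) = 45/8 ≈ 5.625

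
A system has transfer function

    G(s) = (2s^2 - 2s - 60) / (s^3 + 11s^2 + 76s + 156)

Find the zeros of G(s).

s = 6, -5

Set the numerator to zero: 2s^2 - 2s - 60 = 0, i.e. 2·(s^2 - s - 30) = 0.
Factoring: (s - 6)(s + 5) = 0.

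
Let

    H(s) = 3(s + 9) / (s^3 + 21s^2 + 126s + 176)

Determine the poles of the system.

s = -8, -2, -11

The poles are the roots of the denominator s^3 + 21s^2 + 126s + 176 = 0.
Trying s = -8: the polynomial evaluates to 0, so (s + 8) is a factor.
Dividing out leaves s^2 + 13s + 22 = 0.
Factoring the quadratic: (s + 2)(s + 11) = 0.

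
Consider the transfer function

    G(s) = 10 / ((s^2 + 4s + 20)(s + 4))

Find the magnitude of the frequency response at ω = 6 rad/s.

|G(j6)| ≈ 0.04808

Substitute s = j6: numerator = 10, denominator = -208.
|G(j6)| = |10| / |-208| = 10 / 208 ≈ 0.04808.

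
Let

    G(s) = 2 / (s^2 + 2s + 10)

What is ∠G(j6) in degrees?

∠G(j6) ≈ -155.2°

At s = j6: numerator = 2, denominator = -26 + j12.
∠G = ∠num − ∠den = 0° − (155.22°) = -155.2°.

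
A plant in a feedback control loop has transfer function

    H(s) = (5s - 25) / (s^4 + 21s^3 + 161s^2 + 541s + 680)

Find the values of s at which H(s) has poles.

The poles are the roots of the denominator s^4 + 21s^3 + 161s^2 + 541s + 680 = 0.
Trying s = -5: the polynomial evaluates to 0, so (s + 5) is a factor.
Dividing out leaves s^3 + 16s^2 + 81s + 136 = 0.
This factors further as (s^2 + 8s + 17)(s + 8) = 0.

s = -4 + j, -4 - j, -5, -8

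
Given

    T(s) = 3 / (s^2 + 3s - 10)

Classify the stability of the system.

unstable

The denominator s^2 + 3s - 10 factors as (s - 2)(s + 5), giving poles at s = 2, -5.
Since the pole(s) at s = 2 lie in the right half-plane, the system is unstable.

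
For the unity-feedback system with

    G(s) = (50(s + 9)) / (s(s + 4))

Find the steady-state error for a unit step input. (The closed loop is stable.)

G(s) has one pole at the origin.
This is a Type 1 system; for a step input the steady-state error is zero.

e_ss = 0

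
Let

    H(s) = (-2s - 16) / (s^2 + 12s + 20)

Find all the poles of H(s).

The poles are the roots of the denominator s^2 + 12s + 20 = 0.
Factoring: (s + 2)(s + 10) = 0, so s = -2 and s = -10.

s = -2, -10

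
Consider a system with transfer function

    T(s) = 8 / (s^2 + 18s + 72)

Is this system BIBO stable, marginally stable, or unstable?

stable

The denominator s^2 + 18s + 72 factors as (s + 12)(s + 6), giving poles at s = -12, -6.
Since all poles lie strictly in the left half-plane, the system is stable.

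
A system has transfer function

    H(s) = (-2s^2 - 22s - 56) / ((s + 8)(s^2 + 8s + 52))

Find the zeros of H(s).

s = -4, -7

Set the numerator to zero: -2s^2 - 22s - 56 = 0, i.e. -2·(s^2 + 11s + 28) = 0.
Factoring: (s + 4)(s + 7) = 0.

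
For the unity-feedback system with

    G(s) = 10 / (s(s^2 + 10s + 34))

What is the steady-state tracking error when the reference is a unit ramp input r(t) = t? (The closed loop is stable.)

e_ss = 3.400

G(s) has one pole at the origin.
This is a Type 1 system. Kv = lim_{s→0} s·G(s) = 10/34 = 5/17.
e_ss = 1/Kv = 1/(5/17) = 17/5 ≈ 3.400.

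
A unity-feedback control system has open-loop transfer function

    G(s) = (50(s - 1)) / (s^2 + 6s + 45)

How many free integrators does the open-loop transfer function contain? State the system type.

The denominator has no factor of s at the origin — no free integrator — so this is a Type 0 system.

Type 0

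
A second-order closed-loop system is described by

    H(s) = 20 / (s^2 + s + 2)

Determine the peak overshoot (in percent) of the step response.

Comparing s^2 + s + 2 to s^2 + 2ζωₙs + ωₙ²: ωₙ = √2 ≈ 1.414 rad/s and ζ = 1/(2·√2) ≈ 0.3536.
%OS = 100·exp(−πζ/√(1−ζ²)) = 100·exp(−π·0.3536/√(1−0.3536²)) ≈ 30.5%.

%OS ≈ 30.5%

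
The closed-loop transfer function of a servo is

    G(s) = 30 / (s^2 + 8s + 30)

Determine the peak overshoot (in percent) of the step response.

Comparing s^2 + 8s + 30 to s^2 + 2ζωₙs + ωₙ²: ωₙ = √30 ≈ 5.477 rad/s and ζ = 8/(2·√30) ≈ 0.7303.
%OS = 100·exp(−πζ/√(1−ζ²)) = 100·exp(−π·0.7303/√(1−0.7303²)) ≈ 3.48%.

%OS ≈ 3.48%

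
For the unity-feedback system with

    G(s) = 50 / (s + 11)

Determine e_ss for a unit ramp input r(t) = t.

e_ss = ∞

G(s) has no poles at the origin.
This is a Type 0 system; Kv = lim_{s→0} s·G(s) = 0, so the steady-state error for a ramp input is infinite.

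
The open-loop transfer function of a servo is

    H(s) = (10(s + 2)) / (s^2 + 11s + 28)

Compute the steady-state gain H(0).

H(0) = 5/7 ≈ 0.7143

Set s = 0: H(0) = (20) / (28) = 5/7.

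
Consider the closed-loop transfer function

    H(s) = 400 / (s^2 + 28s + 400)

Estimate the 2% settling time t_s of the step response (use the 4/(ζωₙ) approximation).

t_s ≈ 0.2857 s

Comparing s^2 + 28s + 400 to s^2 + 2ζωₙs + ωₙ²: ωₙ = 20 rad/s and ζ = 28/(2·20) = 0.7.
ζωₙ = 28/2 = 14, so t_s ≈ 4/(ζωₙ) = 4/14 ≈ 0.2857 s.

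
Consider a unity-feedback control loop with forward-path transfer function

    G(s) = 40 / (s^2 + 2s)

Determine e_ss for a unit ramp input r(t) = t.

G(s) has one pole at the origin.
This is a Type 1 system. Kv = lim_{s→0} s·G(s) = 40/2 = 20.
e_ss = 1/Kv = 1/(20) = 1/20 ≈ 0.05000.

e_ss = 0.05000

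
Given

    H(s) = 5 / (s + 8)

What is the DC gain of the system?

H(0) = 5/8 ≈ 0.6250

Set s = 0: H(0) = (5) / (8) = 5/8.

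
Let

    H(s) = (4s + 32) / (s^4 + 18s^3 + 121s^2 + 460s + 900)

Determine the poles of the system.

s = -2 ± 4j, -5, -9

The poles are the roots of the denominator s^4 + 18s^3 + 121s^2 + 460s + 900 = 0.
Trying s = -5: the polynomial evaluates to 0, so (s + 5) is a factor.
Dividing out leaves s^3 + 13s^2 + 56s + 180 = 0.
This factors further as (s^2 + 4s + 20)(s + 9) = 0.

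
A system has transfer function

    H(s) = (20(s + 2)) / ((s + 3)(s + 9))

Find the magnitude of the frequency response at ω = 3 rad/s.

|H(j3)| ≈ 1.792

Substitute s = j3: numerator = 40 + j60, denominator = 18 + j36.
|H(j3)| = |40 + j60| / |18 + j36| = 72.111 / 40.249 ≈ 1.792.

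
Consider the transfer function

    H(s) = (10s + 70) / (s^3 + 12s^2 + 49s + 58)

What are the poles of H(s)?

s = -5 ± 2j, -2

The poles are the roots of the denominator s^3 + 12s^2 + 49s + 58 = 0.
Trying s = -2: the polynomial evaluates to 0, so (s + 2) is a factor.
Dividing out leaves s^2 + 10s + 29 = 0.
The quadratic formula then gives s = -5 ± 2j.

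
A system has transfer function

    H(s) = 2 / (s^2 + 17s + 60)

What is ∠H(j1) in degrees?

∠H(j1) ≈ -16.07°

At s = j1: numerator = 2, denominator = 59 + j17.
∠H = ∠num − ∠den = 0° − (16.074°) = -16.07°.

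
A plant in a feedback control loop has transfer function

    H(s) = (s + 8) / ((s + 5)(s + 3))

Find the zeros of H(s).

s = -8

Set the numerator to zero: s + 8 = 0.
So s = -8.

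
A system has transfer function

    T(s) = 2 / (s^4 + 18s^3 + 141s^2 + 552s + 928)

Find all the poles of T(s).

The poles are the roots of the denominator s^4 + 18s^3 + 141s^2 + 552s + 928 = 0.
No real roots exist; factor into two real quadratics: (s^2 + 10s + 29)(s^2 + 8s + 32) = 0.
Each quadratic gives a conjugate pair via the quadratic formula.

s = -5 ± 2j, -4 ± 4j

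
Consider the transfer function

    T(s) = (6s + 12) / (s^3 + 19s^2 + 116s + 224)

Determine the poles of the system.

s = -4, -8, -7

The poles are the roots of the denominator s^3 + 19s^2 + 116s + 224 = 0.
Trying s = -4: the polynomial evaluates to 0, so (s + 4) is a factor.
Dividing out leaves s^2 + 15s + 56 = 0.
Factoring the quadratic: (s + 8)(s + 7) = 0.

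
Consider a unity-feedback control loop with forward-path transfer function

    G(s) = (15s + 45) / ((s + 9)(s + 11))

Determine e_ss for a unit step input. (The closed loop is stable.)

G(s) has no poles at the origin.
This is a Type 0 system. Kp = lim_{s→0} G(s) = 45/99 = 5/11.
e_ss = 1/(1 + Kp) = 1/(1 + 5/11) = 11/16 ≈ 0.6875.

e_ss = 0.6875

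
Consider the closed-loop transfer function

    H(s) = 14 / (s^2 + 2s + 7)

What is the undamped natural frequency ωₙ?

Compare the denominator to the standard form s^2 + 2ζωₙs + ωₙ².
ωₙ² = 7, so ωₙ = √7 ≈ 2.646 rad/s.

ωₙ ≈ 2.646 rad/s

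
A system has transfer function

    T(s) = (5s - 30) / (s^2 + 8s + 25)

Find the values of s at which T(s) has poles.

s = -4 ± 3j

The poles are the roots of the denominator s^2 + 8s + 25 = 0.
Using the quadratic formula: s = (-8 ± √(-36))/2 = -4 ± 3j.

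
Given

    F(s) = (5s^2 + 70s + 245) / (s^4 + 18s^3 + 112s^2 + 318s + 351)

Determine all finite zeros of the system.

Set the numerator to zero: 5s^2 + 70s + 245 = 0, i.e. 5·(s^2 + 14s + 49) = 0.
Factoring: (s + 7)^2 = 0.

s = -7, -7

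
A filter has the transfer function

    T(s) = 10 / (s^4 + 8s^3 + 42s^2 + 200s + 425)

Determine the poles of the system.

The poles are the roots of the denominator s^4 + 8s^3 + 42s^2 + 200s + 425 = 0.
No real roots exist; factor into two real quadratics: (s^2 + 25)(s^2 + 8s + 17) = 0.
Each quadratic gives a conjugate pair via the quadratic formula.

s = ±5j, -4 ± j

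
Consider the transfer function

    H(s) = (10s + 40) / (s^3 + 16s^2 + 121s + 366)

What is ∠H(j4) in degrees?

At s = j4: numerator = 40 + j40, denominator = 110 + j420.
∠H = ∠num − ∠den = 45° − (75.324°) = -30.32°.

∠H(j4) ≈ -30.32°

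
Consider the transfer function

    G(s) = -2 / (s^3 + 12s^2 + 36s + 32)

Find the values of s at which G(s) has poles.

The poles are the roots of the denominator s^3 + 12s^2 + 36s + 32 = 0.
Trying s = -8: the polynomial evaluates to 0, so (s + 8) is a factor.
Dividing out leaves s^2 + 4s + 4 = 0.
Factoring the quadratic: (s + 2)^2 = 0.

s = -8, -2, -2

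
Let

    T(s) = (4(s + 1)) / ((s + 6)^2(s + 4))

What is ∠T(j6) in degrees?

∠T(j6) ≈ -65.77°

At s = j6: numerator = 4 + j24, denominator = -432 + j288.
∠T = ∠num − ∠den = 80.538° − (146.31°) = -65.77°.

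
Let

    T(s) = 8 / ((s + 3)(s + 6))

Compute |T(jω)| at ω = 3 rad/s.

|T(j3)| ≈ 0.2811

Substitute s = j3: numerator = 8, denominator = 9 + j27.
|T(j3)| = |8| / |9 + j27| = 8 / 28.460 ≈ 0.2811.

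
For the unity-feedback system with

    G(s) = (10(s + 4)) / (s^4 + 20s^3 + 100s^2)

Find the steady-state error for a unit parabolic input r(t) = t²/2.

G(s) has 2 poles at the origin.
This is a Type 2 system. Ka = lim_{s→0} s^2·G(s) = 40/100 = 2/5.
e_ss = 1/Ka = 1/(2/5) = 5/2 ≈ 2.500.

e_ss = 2.500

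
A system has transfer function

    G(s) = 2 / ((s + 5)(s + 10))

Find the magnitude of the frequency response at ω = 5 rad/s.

|G(j5)| ≈ 0.02530

Substitute s = j5: numerator = 2, denominator = 25 + j75.
|G(j5)| = |2| / |25 + j75| = 2 / 79.057 ≈ 0.02530.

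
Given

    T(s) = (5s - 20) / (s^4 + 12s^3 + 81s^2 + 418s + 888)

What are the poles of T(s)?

s = -1 ± 6j, -4, -6

The poles are the roots of the denominator s^4 + 12s^3 + 81s^2 + 418s + 888 = 0.
Trying s = -4: the polynomial evaluates to 0, so (s + 4) is a factor.
Dividing out leaves s^3 + 8s^2 + 49s + 222 = 0.
This factors further as (s^2 + 2s + 37)(s + 6) = 0.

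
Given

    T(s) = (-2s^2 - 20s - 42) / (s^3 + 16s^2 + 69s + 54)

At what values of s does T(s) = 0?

Set the numerator to zero: -2s^2 - 20s - 42 = 0, i.e. -2·(s^2 + 10s + 21) = 0.
Factoring: (s + 7)(s + 3) = 0.

s = -7, -3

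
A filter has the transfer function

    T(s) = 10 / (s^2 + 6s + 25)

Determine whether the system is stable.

stable

The poles can be read from the denominator factors: s = -3 ± 4j.
Since all poles lie strictly in the left half-plane, the system is stable.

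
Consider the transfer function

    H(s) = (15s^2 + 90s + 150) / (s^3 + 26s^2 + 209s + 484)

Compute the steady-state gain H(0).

H(0) = 75/242 ≈ 0.3099

Set s = 0: H(0) = (150) / (484) = 75/242.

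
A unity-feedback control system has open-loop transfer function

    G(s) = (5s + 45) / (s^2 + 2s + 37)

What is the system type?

The denominator has no factor of s at the origin — no free integrator — so this is a Type 0 system.

Type 0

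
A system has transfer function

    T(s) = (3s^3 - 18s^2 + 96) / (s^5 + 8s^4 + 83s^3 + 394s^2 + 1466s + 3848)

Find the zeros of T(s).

Set the numerator to zero: 3s^3 - 18s^2 + 96 = 0, i.e. 3·(s^3 - 6s^2 + 32) = 0.
Factoring: (s - 4)^2(s + 2) = 0.

s = 4, 4, -2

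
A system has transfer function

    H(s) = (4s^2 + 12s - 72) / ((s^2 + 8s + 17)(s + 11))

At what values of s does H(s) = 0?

Set the numerator to zero: 4s^2 + 12s - 72 = 0, i.e. 4·(s^2 + 3s - 18) = 0.
Factoring: (s - 3)(s + 6) = 0.

s = 3, -6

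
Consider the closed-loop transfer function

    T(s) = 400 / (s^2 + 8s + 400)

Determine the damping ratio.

ζ = 0.2

Compare the denominator to the standard form s^2 + 2ζωₙs + ωₙ².
ωₙ² = 400, so ωₙ = 20 rad/s.
2ζωₙ = 8, so ζ = 8/(2·20) = 0.2.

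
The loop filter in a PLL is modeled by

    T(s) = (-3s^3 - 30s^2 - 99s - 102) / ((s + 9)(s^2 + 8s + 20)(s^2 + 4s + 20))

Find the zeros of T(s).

s = -4 ± j, -2

Set the numerator to zero: -3s^3 - 30s^2 - 99s - 102 = 0, i.e. -3·(s^3 + 10s^2 + 33s + 34) = 0.
Factoring: (s^2 + 8s + 17)(s + 2) = 0.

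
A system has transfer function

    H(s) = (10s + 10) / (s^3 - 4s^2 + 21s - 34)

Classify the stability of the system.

unstable

The denominator s^3 - 4s^2 + 21s - 34 factors as (s^2 - 2s + 17)(s - 2), giving poles at s = 1 ± 4j, 2.
Since the pole(s) at s = 1 + 4j, 1 - 4j, 2 lie in the right half-plane, the system is unstable.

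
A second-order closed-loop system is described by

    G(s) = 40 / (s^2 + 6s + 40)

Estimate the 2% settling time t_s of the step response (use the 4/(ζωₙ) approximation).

t_s ≈ 1.333 s

Comparing s^2 + 6s + 40 to s^2 + 2ζωₙs + ωₙ²: ωₙ = √40 ≈ 6.325 rad/s and ζ = 6/(2·√40) ≈ 0.4743.
ζωₙ = 6/2 = 3, so t_s ≈ 4/(ζωₙ) = 4/3 ≈ 1.333 s.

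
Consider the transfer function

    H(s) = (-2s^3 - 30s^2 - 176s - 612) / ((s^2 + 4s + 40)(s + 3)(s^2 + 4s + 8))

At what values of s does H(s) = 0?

s = -3 + 5j, -3 - 5j, -9

Set the numerator to zero: -2s^3 - 30s^2 - 176s - 612 = 0, i.e. -2·(s^3 + 15s^2 + 88s + 306) = 0.
Factoring: (s^2 + 6s + 34)(s + 9) = 0.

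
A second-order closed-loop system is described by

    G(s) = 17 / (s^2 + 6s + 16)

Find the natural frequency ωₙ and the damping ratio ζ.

Compare the denominator to the standard form s^2 + 2ζωₙs + ωₙ².
ωₙ² = 16, so ωₙ = 4 rad/s.
2ζωₙ = 6, so ζ = 6/(2·4) = 0.75.

ωₙ = 4 rad/s, ζ = 0.75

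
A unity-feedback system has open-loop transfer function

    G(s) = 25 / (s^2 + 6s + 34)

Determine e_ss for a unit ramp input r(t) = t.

e_ss = ∞

G(s) has no poles at the origin.
This is a Type 0 system; Kv = lim_{s→0} s·G(s) = 0, so the steady-state error for a ramp input is infinite.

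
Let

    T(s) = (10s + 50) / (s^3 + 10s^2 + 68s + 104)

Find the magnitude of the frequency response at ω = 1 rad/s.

|T(j1)| ≈ 0.4417

Substitute s = j1: numerator = 50 + j10, denominator = 94 + j67.
|T(j1)| = |50 + j10| / |94 + j67| = 50.990 / 115.43 ≈ 0.4417.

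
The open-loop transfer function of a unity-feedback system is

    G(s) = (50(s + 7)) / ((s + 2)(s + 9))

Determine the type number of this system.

Type 0

The denominator has no factor of s at the origin — no free integrator — so this is a Type 0 system.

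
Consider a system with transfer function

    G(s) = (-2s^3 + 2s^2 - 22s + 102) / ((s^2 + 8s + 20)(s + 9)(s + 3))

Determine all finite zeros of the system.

s = 3, -1 + 4j, -1 - 4j

Set the numerator to zero: -2s^3 + 2s^2 - 22s + 102 = 0, i.e. -2·(s^3 - s^2 + 11s - 51) = 0.
Factoring: (s - 3)(s^2 + 2s + 17) = 0.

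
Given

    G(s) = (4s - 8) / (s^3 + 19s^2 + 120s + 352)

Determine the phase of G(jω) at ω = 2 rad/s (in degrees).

∠G(j2) ≈ 94.95°

At s = j2: numerator = -8 + j8, denominator = 276 + j232.
∠G = ∠num − ∠den = 135° − (40.050°) = 94.95°.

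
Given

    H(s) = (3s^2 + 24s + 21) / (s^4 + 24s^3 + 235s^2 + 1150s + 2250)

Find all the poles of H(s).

The poles are the roots of the denominator s^4 + 24s^3 + 235s^2 + 1150s + 2250 = 0.
Trying s = -9: the polynomial evaluates to 0, so (s + 9) is a factor.
Dividing out leaves s^3 + 15s^2 + 100s + 250 = 0.
This factors further as (s^2 + 10s + 50)(s + 5) = 0.

s = -5 ± 5j, -9, -5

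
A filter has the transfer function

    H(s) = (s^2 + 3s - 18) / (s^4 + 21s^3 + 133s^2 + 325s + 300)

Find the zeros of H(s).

s = 3, -6

Set the numerator to zero: s^2 + 3s - 18 = 0.
Factoring: (s - 3)(s + 6) = 0.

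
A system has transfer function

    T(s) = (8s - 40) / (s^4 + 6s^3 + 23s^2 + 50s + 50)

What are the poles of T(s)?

s = -2 ± j, -1 ± 3j

The poles are the roots of the denominator s^4 + 6s^3 + 23s^2 + 50s + 50 = 0.
No real roots exist; factor into two real quadratics: (s^2 + 4s + 5)(s^2 + 2s + 10) = 0.
Each quadratic gives a conjugate pair via the quadratic formula.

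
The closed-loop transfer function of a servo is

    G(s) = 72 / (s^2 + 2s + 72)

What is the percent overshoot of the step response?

%OS ≈ 68.9%

Comparing s^2 + 2s + 72 to s^2 + 2ζωₙs + ωₙ²: ωₙ = √72 ≈ 8.485 rad/s and ζ = 2/(2·√72) ≈ 0.1179.
%OS = 100·exp(−πζ/√(1−ζ²)) = 100·exp(−π·0.1179/√(1−0.1179²)) ≈ 68.9%.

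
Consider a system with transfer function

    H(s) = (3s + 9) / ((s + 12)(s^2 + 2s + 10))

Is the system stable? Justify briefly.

The poles can be read from the denominator factors: s = -12, -1 + 3j, -1 - 3j.
Since all poles lie strictly in the left half-plane, the system is stable.

stable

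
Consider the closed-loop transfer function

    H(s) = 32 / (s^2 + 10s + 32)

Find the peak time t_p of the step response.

Comparing s^2 + 10s + 32 to s^2 + 2ζωₙs + ωₙ²: ωₙ = √32 ≈ 5.657 rad/s and ζ = 10/(2·√32) ≈ 0.8839.
ζωₙ = 10/2 = 5, so ω_d = ωₙ√(1−ζ²) = √(ωₙ² − (ζωₙ)²) = √(32 − 5²) = √7 ≈ 2.646 rad/s.
t_p = π/ω_d = π/2.646 ≈ 1.187 s.

t_p ≈ 1.187 s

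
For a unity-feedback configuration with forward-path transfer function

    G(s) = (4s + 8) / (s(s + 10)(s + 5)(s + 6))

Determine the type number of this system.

Type 1

The denominator has 1 factor of s at the origin (free integrator), so this is a Type 1 system.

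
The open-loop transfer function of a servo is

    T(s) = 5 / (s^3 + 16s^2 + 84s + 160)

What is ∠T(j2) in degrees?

∠T(j2) ≈ -59.04°

At s = j2: numerator = 5, denominator = 96 + j160.
∠T = ∠num − ∠den = 0° − (59.036°) = -59.04°.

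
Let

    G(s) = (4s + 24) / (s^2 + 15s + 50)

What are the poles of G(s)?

The poles are the roots of the denominator s^2 + 15s + 50 = 0.
Factoring: (s + 10)(s + 5) = 0, so s = -10 and s = -5.

s = -10, -5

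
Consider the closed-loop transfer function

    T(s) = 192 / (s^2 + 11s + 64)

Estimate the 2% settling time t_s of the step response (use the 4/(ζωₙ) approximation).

t_s ≈ 0.7273 s

Comparing s^2 + 11s + 64 to s^2 + 2ζωₙs + ωₙ²: ωₙ = 8 rad/s and ζ = 11/(2·8) = 0.6875.
ζωₙ = 11/2 = 5.5, so t_s ≈ 4/(ζωₙ) = 4/5.5 ≈ 0.7273 s.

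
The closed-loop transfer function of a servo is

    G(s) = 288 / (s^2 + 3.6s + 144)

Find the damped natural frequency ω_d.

ω_d ≈ 11.86 rad/s

Comparing s^2 + 3.6s + 144 to s^2 + 2ζωₙs + ωₙ²: ωₙ = 12 rad/s and ζ = 3.6/(2·12) = 0.15.
ζωₙ = 3.6/2 = 1.8, so ω_d = ωₙ√(1−ζ²) = √(ωₙ² − (ζωₙ)²) = √(144 − 1.8²) = √140.76 ≈ 11.86 rad/s.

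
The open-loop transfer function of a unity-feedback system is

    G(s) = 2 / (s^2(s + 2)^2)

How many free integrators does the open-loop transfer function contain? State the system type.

The denominator has 2 factors of s at the origin (free integrators), so this is a Type 2 system.

Type 2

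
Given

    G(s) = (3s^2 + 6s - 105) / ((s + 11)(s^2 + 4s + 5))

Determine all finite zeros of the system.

Set the numerator to zero: 3s^2 + 6s - 105 = 0, i.e. 3·(s^2 + 2s - 35) = 0.
Factoring: (s + 7)(s - 5) = 0.

s = -7, 5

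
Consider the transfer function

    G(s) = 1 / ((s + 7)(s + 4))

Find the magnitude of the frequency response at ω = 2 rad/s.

|G(j2)| ≈ 0.03071

Substitute s = j2: numerator = 1, denominator = 24 + j22.
|G(j2)| = |1| / |24 + j22| = 1 / 32.558 ≈ 0.03071.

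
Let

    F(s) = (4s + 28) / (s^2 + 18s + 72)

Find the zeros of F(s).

Set the numerator to zero: 4s + 28 = 0, i.e. 4·(s + 7) = 0.
So s = -7.

s = -7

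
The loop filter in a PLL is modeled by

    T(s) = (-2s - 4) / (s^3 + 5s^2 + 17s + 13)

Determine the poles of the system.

s = -2 ± 3j, -1

The poles are the roots of the denominator s^3 + 5s^2 + 17s + 13 = 0.
Trying s = -1: the polynomial evaluates to 0, so (s + 1) is a factor.
Dividing out leaves s^2 + 4s + 13 = 0.
The quadratic formula then gives s = -2 ± 3j.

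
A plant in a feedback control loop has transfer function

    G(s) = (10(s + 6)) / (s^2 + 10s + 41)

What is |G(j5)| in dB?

Substitute s = j5: numerator = 60 + j50, denominator = 16 + j50.
|G(j5)| = |60 + j50| / |16 + j50| = 78.102 / 52.498 ≈ 1.488.
In decibels: 20·log₁₀(1.488) ≈ 3.45 dB.

|G(j5)|_dB ≈ 3.45 dB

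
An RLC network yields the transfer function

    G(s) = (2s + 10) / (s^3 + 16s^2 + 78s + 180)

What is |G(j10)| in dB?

Substitute s = j10: numerator = 10 + j20, denominator = -1420 - j220.
|G(j10)| = |10 + j20| / |-1420 - j220| = 22.361 / 1436.9 ≈ 0.01556.
In decibels: 20·log₁₀(0.01556) ≈ -36.2 dB.

|G(j10)|_dB ≈ -36.2 dB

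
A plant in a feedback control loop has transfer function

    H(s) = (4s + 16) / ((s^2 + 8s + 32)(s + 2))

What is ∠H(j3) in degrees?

∠H(j3) ≈ -65.66°

At s = j3: numerator = 16 + j12, denominator = -26 + j117.
∠H = ∠num − ∠den = 36.870° − (102.53°) = -65.66°.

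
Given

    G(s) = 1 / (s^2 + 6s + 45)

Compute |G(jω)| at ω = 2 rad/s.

Substitute s = j2: numerator = 1, denominator = 41 + j12.
|G(j2)| = |1| / |41 + j12| = 1 / 42.720 ≈ 0.02341.

|G(j2)| ≈ 0.02341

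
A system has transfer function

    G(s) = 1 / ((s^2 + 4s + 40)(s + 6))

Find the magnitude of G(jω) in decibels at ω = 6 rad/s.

|G(j6)|_dB ≈ -46.3 dB

Substitute s = j6: numerator = 1, denominator = -120 + j168.
|G(j6)| = |1| / |-120 + j168| = 1 / 206.46 ≈ 0.004844.
In decibels: 20·log₁₀(0.004844) ≈ -46.3 dB.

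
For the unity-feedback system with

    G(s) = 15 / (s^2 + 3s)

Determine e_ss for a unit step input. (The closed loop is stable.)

e_ss = 0

G(s) has one pole at the origin.
This is a Type 1 system; for a step input the steady-state error is zero.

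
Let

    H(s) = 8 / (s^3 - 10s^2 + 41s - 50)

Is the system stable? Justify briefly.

unstable

The denominator s^3 - 10s^2 + 41s - 50 factors as (s - 2)(s^2 - 8s + 25), giving poles at s = 2, 4 + 3j, 4 - 3j.
Since the pole(s) at s = 2, 4 + 3j, 4 - 3j lie in the right half-plane, the system is unstable.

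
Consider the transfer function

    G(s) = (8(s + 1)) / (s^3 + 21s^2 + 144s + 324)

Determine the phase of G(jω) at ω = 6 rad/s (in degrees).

∠G(j6) ≈ -43.15°

At s = j6: numerator = 8 + j48, denominator = -432 + j648.
∠G = ∠num − ∠den = 80.538° − (123.69°) = -43.15°.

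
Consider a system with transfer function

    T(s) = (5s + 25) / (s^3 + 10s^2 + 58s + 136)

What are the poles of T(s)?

s = -3 + 5j, -3 - 5j, -4

The poles are the roots of the denominator s^3 + 10s^2 + 58s + 136 = 0.
Trying s = -4: the polynomial evaluates to 0, so (s + 4) is a factor.
Dividing out leaves s^2 + 6s + 34 = 0.
The quadratic formula then gives s = -3 ± 5j.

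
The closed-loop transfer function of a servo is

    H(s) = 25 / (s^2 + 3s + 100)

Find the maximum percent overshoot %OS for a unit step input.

Comparing s^2 + 3s + 100 to s^2 + 2ζωₙs + ωₙ²: ωₙ = 10 rad/s and ζ = 3/(2·10) = 0.15.
%OS = 100·exp(−πζ/√(1−ζ²)) = 100·exp(−π·0.15/√(1−0.15²)) ≈ 62.1%.

%OS ≈ 62.1%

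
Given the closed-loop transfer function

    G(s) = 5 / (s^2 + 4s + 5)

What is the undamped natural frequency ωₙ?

Compare the denominator to the standard form s^2 + 2ζωₙs + ωₙ².
ωₙ² = 5, so ωₙ = √5 ≈ 2.236 rad/s.

ωₙ ≈ 2.236 rad/s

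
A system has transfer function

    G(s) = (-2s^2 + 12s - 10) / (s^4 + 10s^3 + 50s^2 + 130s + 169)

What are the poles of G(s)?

s = -2 + 3j, -2 - 3j, -3 + 2j, -3 - 2j

The poles are the roots of the denominator s^4 + 10s^3 + 50s^2 + 130s + 169 = 0.
No real roots exist; factor into two real quadratics: (s^2 + 4s + 13)(s^2 + 6s + 13) = 0.
Each quadratic gives a conjugate pair via the quadratic formula.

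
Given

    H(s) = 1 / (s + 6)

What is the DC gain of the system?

H(0) = 1/6 ≈ 0.1667

Set s = 0: H(0) = (1) / (6) = 1/6.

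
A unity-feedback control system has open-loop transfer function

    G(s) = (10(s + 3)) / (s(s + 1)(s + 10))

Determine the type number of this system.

The denominator has 1 factor of s at the origin (free integrator), so this is a Type 1 system.

Type 1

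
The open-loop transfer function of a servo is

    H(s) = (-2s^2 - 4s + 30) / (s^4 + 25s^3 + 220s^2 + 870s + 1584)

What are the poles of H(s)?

The poles are the roots of the denominator s^4 + 25s^3 + 220s^2 + 870s + 1584 = 0.
Trying s = -11: the polynomial evaluates to 0, so (s + 11) is a factor.
Dividing out leaves s^3 + 14s^2 + 66s + 144 = 0.
This factors further as (s^2 + 6s + 18)(s + 8) = 0.

s = -3 ± 3j, -11, -8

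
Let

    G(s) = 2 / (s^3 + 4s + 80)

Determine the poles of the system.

s = 2 + 4j, 2 - 4j, -4

The poles are the roots of the denominator s^3 + 4s + 80 = 0.
Trying s = -4: the polynomial evaluates to 0, so (s + 4) is a factor.
Dividing out leaves s^2 - 4s + 20 = 0.
The quadratic formula then gives s = 2 ± 4j.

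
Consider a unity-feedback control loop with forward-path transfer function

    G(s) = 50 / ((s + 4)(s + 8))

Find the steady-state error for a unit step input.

G(s) has no poles at the origin.
This is a Type 0 system. Kp = lim_{s→0} G(s) = 50/32 = 25/16.
e_ss = 1/(1 + Kp) = 1/(1 + 25/16) = 16/41 ≈ 0.3902.

e_ss = 0.3902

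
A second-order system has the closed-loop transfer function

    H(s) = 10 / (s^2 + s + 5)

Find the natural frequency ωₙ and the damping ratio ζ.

ωₙ ≈ 2.236 rad/s, ζ ≈ 0.2236

Compare the denominator to the standard form s^2 + 2ζωₙs + ωₙ².
ωₙ² = 5, so ωₙ = √5 ≈ 2.236 rad/s.
2ζωₙ = 1, so ζ = 1/(2·√5) ≈ 0.2236.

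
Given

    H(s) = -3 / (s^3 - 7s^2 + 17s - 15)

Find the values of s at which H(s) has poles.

The poles are the roots of the denominator s^3 - 7s^2 + 17s - 15 = 0.
Trying s = 3: the polynomial evaluates to 0, so (s - 3) is a factor.
Dividing out leaves s^2 - 4s + 5 = 0.
The quadratic formula then gives s = 2 ± 1j.

s = 2 + j, 2 - j, 3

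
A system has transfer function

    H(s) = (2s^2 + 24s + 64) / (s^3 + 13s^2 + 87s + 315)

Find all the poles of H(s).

s = -7, -3 ± 6j

The poles are the roots of the denominator s^3 + 13s^2 + 87s + 315 = 0.
Trying s = -7: the polynomial evaluates to 0, so (s + 7) is a factor.
Dividing out leaves s^2 + 6s + 45 = 0.
The quadratic formula then gives s = -3 ± 6j.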